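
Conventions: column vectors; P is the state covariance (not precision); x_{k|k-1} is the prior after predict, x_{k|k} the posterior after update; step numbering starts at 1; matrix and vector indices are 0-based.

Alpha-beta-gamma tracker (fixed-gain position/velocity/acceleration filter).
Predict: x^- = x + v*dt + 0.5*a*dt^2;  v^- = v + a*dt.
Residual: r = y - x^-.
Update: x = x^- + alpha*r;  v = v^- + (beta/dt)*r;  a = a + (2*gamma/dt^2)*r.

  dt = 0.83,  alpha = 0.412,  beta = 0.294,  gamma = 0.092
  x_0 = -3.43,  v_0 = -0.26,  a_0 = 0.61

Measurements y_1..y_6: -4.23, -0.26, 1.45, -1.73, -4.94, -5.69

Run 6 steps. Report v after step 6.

v_post = -3.4547

step 1: x_pred=-3.4357  r=-0.7943  x^+=-3.7629  v^+=-0.0351  a^+=0.3978
step 2: x_pred=-3.6550  r=3.3950  x^+=-2.2563  v^+=1.4977  a^+=1.3046
step 3: x_pred=-0.5638  r=2.0138  x^+=0.2659  v^+=3.2939  a^+=1.8425
step 4: x_pred=3.6345  r=-5.3645  x^+=1.4243  v^+=2.9230  a^+=0.4097
step 5: x_pred=3.9915  r=-8.9315  x^+=0.3117  v^+=0.0993  a^+=-1.9758
step 6: x_pred=-0.2864  r=-5.4036  x^+=-2.5127  v^+=-3.4547  a^+=-3.4191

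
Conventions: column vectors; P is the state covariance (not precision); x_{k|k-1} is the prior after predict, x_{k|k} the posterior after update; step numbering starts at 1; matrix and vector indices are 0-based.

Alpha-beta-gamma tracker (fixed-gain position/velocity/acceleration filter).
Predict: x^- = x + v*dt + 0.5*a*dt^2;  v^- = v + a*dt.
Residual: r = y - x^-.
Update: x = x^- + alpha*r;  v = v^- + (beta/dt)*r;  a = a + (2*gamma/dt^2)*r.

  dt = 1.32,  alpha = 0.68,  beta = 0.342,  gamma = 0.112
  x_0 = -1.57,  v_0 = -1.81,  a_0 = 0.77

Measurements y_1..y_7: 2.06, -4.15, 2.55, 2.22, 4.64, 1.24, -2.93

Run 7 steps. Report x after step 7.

x_post = -0.5999

step 1: x_pred=-3.2884  r=5.3484  x^+=0.3485  v^+=0.5921  a^+=1.4576
step 2: x_pred=2.4000  r=-6.5500  x^+=-2.0540  v^+=0.8191  a^+=0.6155
step 3: x_pred=-0.4366  r=2.9866  x^+=1.5943  v^+=2.4054  a^+=0.9995
step 4: x_pred=5.6401  r=-3.4201  x^+=3.3144  v^+=2.8386  a^+=0.5598
step 5: x_pred=7.5490  r=-2.9090  x^+=5.5709  v^+=2.8238  a^+=0.1858
step 6: x_pred=9.4602  r=-8.2202  x^+=3.8704  v^+=0.9393  a^+=-0.8710
step 7: x_pred=4.3515  r=-7.2815  x^+=-0.5999  v^+=-2.0970  a^+=-1.8071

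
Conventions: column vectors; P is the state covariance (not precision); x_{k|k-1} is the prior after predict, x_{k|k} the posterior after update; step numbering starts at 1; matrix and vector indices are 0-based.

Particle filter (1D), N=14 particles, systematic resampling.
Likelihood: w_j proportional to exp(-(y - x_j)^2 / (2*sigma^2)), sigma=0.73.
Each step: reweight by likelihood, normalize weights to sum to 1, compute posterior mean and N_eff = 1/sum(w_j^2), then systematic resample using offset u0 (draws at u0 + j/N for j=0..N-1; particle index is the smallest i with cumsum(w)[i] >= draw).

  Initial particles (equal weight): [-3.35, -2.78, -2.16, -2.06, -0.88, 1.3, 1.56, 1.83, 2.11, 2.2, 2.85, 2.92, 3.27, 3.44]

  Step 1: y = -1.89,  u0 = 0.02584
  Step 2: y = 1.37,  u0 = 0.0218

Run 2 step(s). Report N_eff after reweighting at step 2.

step 1: w=[0.0466, 0.1639, 0.3218, 0.3354, 0.1323, 0.0000, 0.0000, 0.0000, 0.0000, 0.0000, 0.0000, 0.0000, 0.0000, 0.0000]  mean=-2.1141  Neff=3.8088  idx=[0, 1, 1, 2, 2, 2, 2, 2, 3, 3, 3, 3, 4, 4]
step 2: w=[0.0000, 0.0000, 0.0000, 0.0005, 0.0005, 0.0005, 0.0005, 0.0005, 0.0009, 0.0009, 0.0009, 0.0009, 0.4969, 0.4969]  mean=-0.8875  Neff=2.0246  idx=[12, 12, 12, 12, 12, 12, 12, 13, 13, 13, 13, 13, 13, 13]

N_eff = 2.0246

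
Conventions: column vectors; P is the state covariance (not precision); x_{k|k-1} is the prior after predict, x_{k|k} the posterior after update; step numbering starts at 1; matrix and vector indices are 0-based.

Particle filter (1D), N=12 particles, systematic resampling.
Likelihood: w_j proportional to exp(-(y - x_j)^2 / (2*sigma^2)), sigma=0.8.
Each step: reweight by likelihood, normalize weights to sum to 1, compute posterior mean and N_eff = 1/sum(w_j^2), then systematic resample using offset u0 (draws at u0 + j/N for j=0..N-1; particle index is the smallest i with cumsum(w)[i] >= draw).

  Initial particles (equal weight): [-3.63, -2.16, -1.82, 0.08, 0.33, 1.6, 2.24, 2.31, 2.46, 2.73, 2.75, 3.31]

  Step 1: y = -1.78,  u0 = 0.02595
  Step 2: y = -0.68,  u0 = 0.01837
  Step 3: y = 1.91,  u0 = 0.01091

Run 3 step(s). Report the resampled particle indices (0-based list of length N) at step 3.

step 1: w=[0.0335, 0.4338, 0.4850, 0.0325, 0.0150, 0.0001, 0.0000, 0.0000, 0.0000, 0.0000, 0.0000, 0.0000]  mean=-1.9339  Neff=2.3480  idx=[0, 1, 1, 1, 1, 1, 2, 2, 2, 2, 2, 2]
step 2: w=[0.0004, 0.0587, 0.0587, 0.0587, 0.0587, 0.0587, 0.1177, 0.1177, 0.1177, 0.1177, 0.1177, 0.1177]  mean=-1.9204  Neff=9.9660  idx=[1, 2, 4, 5, 6, 7, 7, 8, 9, 10, 10, 11]
step 3: w=[0.0148, 0.0148, 0.0148, 0.0148, 0.1176, 0.1176, 0.1176, 0.1176, 0.1176, 0.1176, 0.1176, 0.1176]  mean=-1.8401  Neff=8.9682  idx=[0, 4, 5, 5, 6, 7, 7, 8, 9, 9, 10, 11]

resampled_idx = [0, 4, 5, 5, 6, 7, 7, 8, 9, 9, 10, 11]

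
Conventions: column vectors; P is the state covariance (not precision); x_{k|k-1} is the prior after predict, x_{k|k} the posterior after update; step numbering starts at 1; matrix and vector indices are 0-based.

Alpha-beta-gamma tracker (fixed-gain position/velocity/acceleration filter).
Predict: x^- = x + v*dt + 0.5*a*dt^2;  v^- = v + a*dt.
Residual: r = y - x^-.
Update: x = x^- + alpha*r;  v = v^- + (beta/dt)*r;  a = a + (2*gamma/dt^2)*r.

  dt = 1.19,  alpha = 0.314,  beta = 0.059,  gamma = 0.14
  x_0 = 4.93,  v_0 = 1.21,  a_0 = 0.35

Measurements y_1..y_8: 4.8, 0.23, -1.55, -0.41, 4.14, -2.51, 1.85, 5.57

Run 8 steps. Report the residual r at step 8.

resid = 20.1038

step 1: x_pred=6.6177  r=-1.8177  x^+=6.0470  v^+=1.5364  a^+=-0.0094
step 2: x_pred=7.8686  r=-7.6386  x^+=5.4701  v^+=1.1465  a^+=-1.5198
step 3: x_pred=5.7583  r=-7.3083  x^+=3.4635  v^+=-1.0244  a^+=-2.9648
step 4: x_pred=0.1452  r=-0.5552  x^+=-0.0291  v^+=-4.5800  a^+=-3.0746
step 5: x_pred=-7.6563  r=11.7963  x^+=-3.9523  v^+=-7.6539  a^+=-0.7421
step 6: x_pred=-13.5859  r=11.0759  x^+=-10.1081  v^+=-7.9879  a^+=1.4479
step 7: x_pred=-18.5886  r=20.4386  x^+=-12.1709  v^+=-5.2516  a^+=5.4891
step 8: x_pred=-14.5338  r=20.1038  x^+=-8.2212  v^+=2.2771  a^+=9.4641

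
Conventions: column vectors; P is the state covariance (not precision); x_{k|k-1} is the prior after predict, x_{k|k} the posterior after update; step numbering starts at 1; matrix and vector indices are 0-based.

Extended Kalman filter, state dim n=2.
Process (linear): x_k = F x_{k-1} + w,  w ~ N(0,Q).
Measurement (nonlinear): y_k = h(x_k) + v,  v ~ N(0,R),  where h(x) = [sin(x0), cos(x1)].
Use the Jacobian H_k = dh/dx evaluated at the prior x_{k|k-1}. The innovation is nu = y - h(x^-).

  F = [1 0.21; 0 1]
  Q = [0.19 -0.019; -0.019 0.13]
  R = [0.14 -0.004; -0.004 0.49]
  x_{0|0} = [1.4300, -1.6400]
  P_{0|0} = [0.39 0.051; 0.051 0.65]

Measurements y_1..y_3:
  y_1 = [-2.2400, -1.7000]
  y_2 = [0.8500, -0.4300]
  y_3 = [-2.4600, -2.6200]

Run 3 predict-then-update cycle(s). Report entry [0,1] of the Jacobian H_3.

step 1: x^-=[1.0856, -1.6400]  P^-=[0.6301 0.1685; 0.1685 0.7800]  H_jac=[0.4664 0.0000; 0.0000 0.9976]  S=[0.2771 0.0744; 0.0744 1.2663]  K=[1.0415 0.0716; 0.1205 0.6074]  nu=[-3.1246, -1.6309]  x^+=[-2.2852, -3.0072]  P^+=[0.3120 0.0310; 0.0310 0.2979]
step 2: x^-=[-2.9167, -3.0072]  P^-=[0.5282 0.0745; 0.0745 0.4279]  H_jac=[-0.9748 0.0000; 0.0000 0.1339]  S=[0.6419 -0.0137; -0.0137 0.4977]  K=[-0.8021 -0.0021; -0.1108 0.1121]  nu=[1.0730, 0.5610]  x^+=[-3.7786, -3.0632]  P^+=[0.1152 0.0164; 0.0164 0.4134]
step 3: x^-=[-4.4218, -3.0632]  P^-=[0.3303 0.0842; 0.0842 0.5434]  H_jac=[-0.2865 0.0000; 0.0000 0.0783]  S=[0.1671 -0.0059; -0.0059 0.4933]  K=[-0.5660 0.0066; -0.1413 0.0845]  nu=[-3.4181, -1.6231]  x^+=[-2.4979, -2.7173]  P^+=[0.2767 0.0703; 0.0703 0.5364]

H_jac[0,1] = 0.0000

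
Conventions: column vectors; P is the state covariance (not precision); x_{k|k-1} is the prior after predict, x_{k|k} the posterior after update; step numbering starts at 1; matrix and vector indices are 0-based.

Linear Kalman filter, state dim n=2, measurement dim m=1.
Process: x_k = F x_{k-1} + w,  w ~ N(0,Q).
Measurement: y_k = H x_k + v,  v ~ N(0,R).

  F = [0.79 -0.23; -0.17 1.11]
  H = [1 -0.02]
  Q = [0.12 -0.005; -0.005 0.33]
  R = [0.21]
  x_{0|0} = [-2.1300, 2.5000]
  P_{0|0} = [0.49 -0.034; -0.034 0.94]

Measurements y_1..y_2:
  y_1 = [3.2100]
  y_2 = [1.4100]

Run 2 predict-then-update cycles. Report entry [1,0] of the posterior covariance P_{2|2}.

step 1: x^-=[-2.2577, 3.1371]  P^-=[0.4879 -0.3419; -0.3419 1.5152]  S=[0.7122]  K=[0.6947; -0.5227]  nu=[5.5304]  x^+=[1.5842, 0.2465]  P^+=[0.1442 -0.0833; -0.0833 1.3206]
step 2: x^-=[1.1948, 0.0043]  P^-=[0.3102 -0.4379; -0.4379 1.9927]  S=[0.5385]  K=[0.5923; -0.8872]  nu=[0.2153]  x^+=[1.3223, -0.1867]  P^+=[0.1213 -0.1549; -0.1549 1.5689]

P_post[1,0] = -0.1549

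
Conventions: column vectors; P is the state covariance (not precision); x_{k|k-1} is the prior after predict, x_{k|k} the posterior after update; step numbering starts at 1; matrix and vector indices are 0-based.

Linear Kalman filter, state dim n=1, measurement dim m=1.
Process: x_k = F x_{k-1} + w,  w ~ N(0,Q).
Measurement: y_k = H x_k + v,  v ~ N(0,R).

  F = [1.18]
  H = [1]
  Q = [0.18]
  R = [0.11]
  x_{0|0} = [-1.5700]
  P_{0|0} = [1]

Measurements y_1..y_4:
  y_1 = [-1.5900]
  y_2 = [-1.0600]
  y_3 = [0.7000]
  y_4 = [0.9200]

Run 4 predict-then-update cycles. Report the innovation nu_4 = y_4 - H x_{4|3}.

step 1: x^-=[-1.8526]  P^-=[1.5724]  S=[1.6824]  K=[0.9346]  nu=[0.2626]  x^+=[-1.6072]  P^+=[0.1028]
step 2: x^-=[-1.8965]  P^-=[0.3231]  S=[0.4331]  K=[0.7460]  nu=[0.8365]  x^+=[-1.2724]  P^+=[0.0821]
step 3: x^-=[-1.5015]  P^-=[0.2943]  S=[0.4043]  K=[0.7279]  nu=[2.2015]  x^+=[0.1010]  P^+=[0.0801]
step 4: x^-=[0.1192]  P^-=[0.2915]  S=[0.4015]  K=[0.7260]  nu=[0.8008]  x^+=[0.7006]  P^+=[0.0799]

innov = [0.8008]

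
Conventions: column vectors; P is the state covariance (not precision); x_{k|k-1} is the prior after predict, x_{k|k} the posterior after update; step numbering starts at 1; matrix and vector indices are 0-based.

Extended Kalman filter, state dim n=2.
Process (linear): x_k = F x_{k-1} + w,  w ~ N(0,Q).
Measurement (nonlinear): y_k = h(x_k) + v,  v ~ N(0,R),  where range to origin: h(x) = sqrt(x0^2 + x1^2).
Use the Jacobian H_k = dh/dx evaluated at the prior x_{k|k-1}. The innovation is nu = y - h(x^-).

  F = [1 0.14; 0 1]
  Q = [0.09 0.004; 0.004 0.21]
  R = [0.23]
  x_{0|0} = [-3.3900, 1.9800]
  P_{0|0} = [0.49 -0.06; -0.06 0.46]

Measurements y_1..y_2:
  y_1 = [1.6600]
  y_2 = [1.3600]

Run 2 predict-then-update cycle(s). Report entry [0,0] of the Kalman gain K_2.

step 1: x^-=[-3.1128, 1.9800]  P^-=[0.5722 0.0084; 0.0084 0.6700]  H_jac=[-0.8438 0.5367]  S=[0.8228]  K=[-0.5813; 0.4284]  nu=[-2.0292]  x^+=[-1.9332, 1.1106]  P^+=[0.2942 0.2133; 0.2133 0.5190]
step 2: x^-=[-1.7777, 1.1106]  P^-=[0.4541 0.2900; 0.2900 0.7290]  H_jac=[-0.8481 0.5299]  S=[0.5006]  K=[-0.4623; 0.2803]  nu=[-0.7361]  x^+=[-1.4374, 0.9043]  P^+=[0.3471 0.3549; 0.3549 0.6896]

K[0,0] = -0.4623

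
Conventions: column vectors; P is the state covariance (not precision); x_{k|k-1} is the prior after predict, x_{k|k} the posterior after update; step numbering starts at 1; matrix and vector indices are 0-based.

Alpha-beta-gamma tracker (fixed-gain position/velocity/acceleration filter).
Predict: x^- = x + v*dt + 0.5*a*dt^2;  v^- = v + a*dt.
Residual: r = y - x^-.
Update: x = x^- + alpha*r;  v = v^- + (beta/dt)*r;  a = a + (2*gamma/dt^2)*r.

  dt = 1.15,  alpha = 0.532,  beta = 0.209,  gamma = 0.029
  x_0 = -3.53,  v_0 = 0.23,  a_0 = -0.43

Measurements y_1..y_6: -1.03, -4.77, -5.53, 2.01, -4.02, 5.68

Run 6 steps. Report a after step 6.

step 1: x_pred=-3.5498  r=2.5198  x^+=-2.2093  v^+=0.1935  a^+=-0.3195
step 2: x_pred=-2.1981  r=-2.5719  x^+=-3.5663  v^+=-0.6414  a^+=-0.4323
step 3: x_pred=-4.5898  r=-0.9402  x^+=-5.0900  v^+=-1.3094  a^+=-0.4735
step 4: x_pred=-6.9089  r=8.9189  x^+=-2.1640  v^+=-0.2330  a^+=-0.0824
step 5: x_pred=-2.4865  r=-1.5335  x^+=-3.3023  v^+=-0.6064  a^+=-0.1496
step 6: x_pred=-4.0987  r=9.7787  x^+=1.1036  v^+=0.9987  a^+=0.2792

a_post = 0.2792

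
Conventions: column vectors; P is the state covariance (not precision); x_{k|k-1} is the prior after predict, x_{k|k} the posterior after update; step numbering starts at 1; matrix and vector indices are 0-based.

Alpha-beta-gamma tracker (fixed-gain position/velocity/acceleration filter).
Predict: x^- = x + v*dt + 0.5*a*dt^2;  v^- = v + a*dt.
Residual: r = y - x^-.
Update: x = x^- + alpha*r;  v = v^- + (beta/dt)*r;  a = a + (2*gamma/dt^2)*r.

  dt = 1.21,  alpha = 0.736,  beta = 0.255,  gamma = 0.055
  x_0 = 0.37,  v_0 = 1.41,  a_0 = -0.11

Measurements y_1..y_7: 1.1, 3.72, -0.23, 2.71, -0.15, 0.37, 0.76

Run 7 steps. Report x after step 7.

step 1: x_pred=1.9956  r=-0.8956  x^+=1.3364  v^+=1.0882  a^+=-0.1773
step 2: x_pred=2.5233  r=1.1967  x^+=3.4041  v^+=1.1258  a^+=-0.0874
step 3: x_pred=4.7024  r=-4.9324  x^+=1.0721  v^+=-0.0194  a^+=-0.4580
step 4: x_pred=0.7135  r=1.9965  x^+=2.1829  v^+=-0.1527  a^+=-0.3080
step 5: x_pred=1.7727  r=-1.9227  x^+=0.3576  v^+=-0.9305  a^+=-0.4524
step 6: x_pred=-1.0996  r=1.4696  x^+=-0.0180  v^+=-1.1683  a^+=-0.3420
step 7: x_pred=-1.6819  r=2.4419  x^+=0.1153  v^+=-1.0675  a^+=-0.1585

x_post = 0.1153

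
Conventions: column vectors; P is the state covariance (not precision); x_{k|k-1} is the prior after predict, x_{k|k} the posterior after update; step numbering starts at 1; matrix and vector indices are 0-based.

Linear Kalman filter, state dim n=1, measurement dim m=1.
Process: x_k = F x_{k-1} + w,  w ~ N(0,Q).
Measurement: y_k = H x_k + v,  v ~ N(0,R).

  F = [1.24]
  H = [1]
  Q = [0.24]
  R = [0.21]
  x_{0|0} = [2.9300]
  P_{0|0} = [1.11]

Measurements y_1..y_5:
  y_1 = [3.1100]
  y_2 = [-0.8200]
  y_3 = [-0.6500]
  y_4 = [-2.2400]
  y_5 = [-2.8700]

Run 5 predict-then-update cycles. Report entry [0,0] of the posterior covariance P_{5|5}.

P_post[0,0] = 0.1444

step 1: x^-=[3.6332]  P^-=[1.9467]  S=[2.1567]  K=[0.9026]  nu=[-0.5232]  x^+=[3.1609]  P^+=[0.1896]
step 2: x^-=[3.9196]  P^-=[0.5315]  S=[0.7415]  K=[0.7168]  nu=[-4.7396]  x^+=[0.5224]  P^+=[0.1505]
step 3: x^-=[0.6477]  P^-=[0.4714]  S=[0.6814]  K=[0.6918]  nu=[-1.2977]  x^+=[-0.2501]  P^+=[0.1453]
step 4: x^-=[-0.3101]  P^-=[0.4634]  S=[0.6734]  K=[0.6881]  nu=[-1.9299]  x^+=[-1.6381]  P^+=[0.1445]
step 5: x^-=[-2.0313]  P^-=[0.4622]  S=[0.6722]  K=[0.6876]  nu=[-0.8387]  x^+=[-2.6080]  P^+=[0.1444]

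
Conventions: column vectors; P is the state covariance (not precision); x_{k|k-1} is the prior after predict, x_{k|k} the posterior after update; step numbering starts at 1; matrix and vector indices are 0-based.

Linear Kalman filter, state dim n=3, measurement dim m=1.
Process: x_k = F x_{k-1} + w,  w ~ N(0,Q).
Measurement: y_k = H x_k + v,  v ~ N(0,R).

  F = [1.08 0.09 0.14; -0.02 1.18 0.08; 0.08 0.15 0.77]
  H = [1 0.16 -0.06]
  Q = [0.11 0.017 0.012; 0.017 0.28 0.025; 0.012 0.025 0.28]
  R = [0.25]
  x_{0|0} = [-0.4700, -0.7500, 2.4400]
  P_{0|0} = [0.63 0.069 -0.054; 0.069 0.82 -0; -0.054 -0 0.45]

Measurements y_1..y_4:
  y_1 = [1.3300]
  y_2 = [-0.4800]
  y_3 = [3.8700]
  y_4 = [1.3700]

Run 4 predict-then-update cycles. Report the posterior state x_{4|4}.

step 1: x^-=[-0.2335, -0.6804, 1.7287]  P^-=[0.8574 0.1788 0.0922; 0.1788 1.4218 0.2036; 0.0922 0.2036 0.5643]  S=[1.1881]  K=[0.7411; 0.3317; 0.0765]  nu=[1.7761]  x^+=[1.0827, -0.0913, 1.8646]  P^+=[0.2049 -0.1132 0.0248; -0.1132 1.2911 0.1735; 0.0248 0.1735 0.5573]
step 2: x^-=[1.4222, 0.0198, 1.5087]  P^-=[0.3602 0.0438 0.1246; 0.0438 2.1194 0.4367; 0.1246 0.4367 0.6812]  S=[0.6576]  K=[0.5471; 0.5424; 0.2336]  nu=[-1.8148]  x^+=[0.4294, -0.9646, 1.0847]  P^+=[0.1634 -0.1513 0.0406; -0.1513 1.9259 0.3533; 0.0406 0.3533 0.6453]
step 3: x^-=[0.5288, -1.0601, 0.7249]  P^-=[0.3206 0.0970 0.1622; 0.0970 3.0395 0.7165; 0.1622 0.7165 0.7900]  S=[0.6491]  K=[0.5029; 0.8324; 0.3535]  nu=[3.5543]  x^+=[2.3161, 1.8986, 1.9812]  P^+=[0.1565 -0.1747 0.0468; -0.1747 2.5898 0.5255; 0.0468 0.5255 0.7089]
step 4: x^-=[2.9496, 2.3525, 1.9956]  P^-=[0.3208 0.1687 0.1942; 0.1687 3.9980 0.9942; 0.1942 0.9942 0.8825]  S=[0.6879]  K=[0.4887; 1.0884; 0.4366]  nu=[-1.8363]  x^+=[2.0523, 0.3539, 1.1939]  P^+=[0.1566 -0.1971 0.0475; -0.1971 3.1830 0.6673; 0.0475 0.6673 0.7514]

x_post = [2.0523, 0.3539, 1.1939]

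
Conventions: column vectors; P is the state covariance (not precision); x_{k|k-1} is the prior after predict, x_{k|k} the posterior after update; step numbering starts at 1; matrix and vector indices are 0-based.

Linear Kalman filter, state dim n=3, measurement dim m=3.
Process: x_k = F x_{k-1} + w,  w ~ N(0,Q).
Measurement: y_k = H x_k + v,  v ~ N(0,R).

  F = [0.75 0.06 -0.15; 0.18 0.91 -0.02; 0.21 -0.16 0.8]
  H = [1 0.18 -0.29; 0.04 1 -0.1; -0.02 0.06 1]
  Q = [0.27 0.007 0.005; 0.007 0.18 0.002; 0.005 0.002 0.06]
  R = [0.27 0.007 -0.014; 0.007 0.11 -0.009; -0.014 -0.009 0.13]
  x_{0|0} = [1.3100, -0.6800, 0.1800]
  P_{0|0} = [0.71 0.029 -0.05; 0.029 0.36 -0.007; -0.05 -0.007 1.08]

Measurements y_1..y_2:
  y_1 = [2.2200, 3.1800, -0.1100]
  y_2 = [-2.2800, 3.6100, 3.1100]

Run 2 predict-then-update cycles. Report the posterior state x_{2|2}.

step 1: x^-=[0.9147, -0.3866, 0.5279]  P^-=[0.7090 0.1489 -0.0483; 0.1489 0.5117 -0.0483; -0.0483 -0.0483 0.7748]  S=[1.1473 0.3202 -0.2953; 0.3202 0.6525 -0.1090; -0.2953 -0.1090 0.9027]  K=[0.7078 -0.0403 0.1674; 0.0183 0.8051 0.0804; -0.0146 -0.0473 0.8457]  nu=[1.5280, 3.5828, -0.5964]  x^+=[1.7521, 2.4781, -0.1682]  P^+=[0.1946 -0.0071 0.0165; -0.0071 0.0880 -0.0025; 0.0165 -0.0025 0.1110]
step 2: x^-=[1.4880, 2.5738, -0.1631]  P^-=[0.3779 0.0331 0.0315; 0.0331 0.2569 -0.0059; 0.0315 -0.0059 0.1486]  S=[0.6630 0.1043 -0.0293; 0.1043 0.3725 -0.0139; -0.0293 -0.0139 0.2776]  K=[0.5775 -0.0350 0.1525; 0.0163 0.6926 0.0682; 0.0099 -0.0353 0.5309]  nu=[-4.2786, 0.9604, 3.1484]  x^+=[-0.5363, 3.3841, 1.4322]  P^+=[0.1591 -0.0060 0.0156; -0.0060 0.0757 -0.0023; 0.0156 -0.0023 0.0696]

x_post = [-0.5363, 3.3841, 1.4322]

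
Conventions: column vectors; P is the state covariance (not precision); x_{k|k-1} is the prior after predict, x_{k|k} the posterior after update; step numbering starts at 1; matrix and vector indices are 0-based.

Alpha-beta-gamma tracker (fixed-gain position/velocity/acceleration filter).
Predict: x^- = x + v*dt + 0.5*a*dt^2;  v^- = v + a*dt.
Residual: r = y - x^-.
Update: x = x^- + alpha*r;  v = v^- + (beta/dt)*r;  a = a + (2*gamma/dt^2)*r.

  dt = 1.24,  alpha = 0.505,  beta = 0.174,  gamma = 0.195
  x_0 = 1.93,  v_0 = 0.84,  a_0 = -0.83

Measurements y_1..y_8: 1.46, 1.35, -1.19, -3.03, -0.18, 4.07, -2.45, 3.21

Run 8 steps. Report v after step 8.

v_post = 8.0739

step 1: x_pred=2.3335  r=-0.8735  x^+=1.8924  v^+=-0.3118  a^+=-1.0516
step 2: x_pred=0.6973  r=0.6527  x^+=1.0269  v^+=-1.5241  a^+=-0.8860
step 3: x_pred=-1.5441  r=0.3541  x^+=-1.3653  v^+=-2.5731  a^+=-0.7962
step 4: x_pred=-5.1680  r=2.1380  x^+=-4.0883  v^+=-3.2603  a^+=-0.2539
step 5: x_pred=-8.3264  r=8.1464  x^+=-4.2124  v^+=-2.4321  a^+=1.8124
step 6: x_pred=-5.8349  r=9.9049  x^+=-0.8329  v^+=1.2051  a^+=4.3246
step 7: x_pred=3.9863  r=-6.4363  x^+=0.7360  v^+=5.6646  a^+=2.6921
step 8: x_pred=9.8297  r=-6.6197  x^+=6.4868  v^+=8.0739  a^+=1.0131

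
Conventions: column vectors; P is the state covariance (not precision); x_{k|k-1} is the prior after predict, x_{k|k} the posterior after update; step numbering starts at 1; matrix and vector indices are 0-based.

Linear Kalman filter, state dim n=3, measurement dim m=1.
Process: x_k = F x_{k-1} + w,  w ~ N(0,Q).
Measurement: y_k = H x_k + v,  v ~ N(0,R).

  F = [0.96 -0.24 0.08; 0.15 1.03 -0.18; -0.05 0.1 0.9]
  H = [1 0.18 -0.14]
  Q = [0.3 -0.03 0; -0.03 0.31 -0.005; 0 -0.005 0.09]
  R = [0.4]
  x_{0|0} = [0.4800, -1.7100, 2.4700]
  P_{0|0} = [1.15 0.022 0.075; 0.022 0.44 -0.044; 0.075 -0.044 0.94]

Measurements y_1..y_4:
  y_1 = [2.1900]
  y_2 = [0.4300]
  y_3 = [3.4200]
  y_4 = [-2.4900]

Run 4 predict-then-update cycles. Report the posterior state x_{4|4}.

step 1: x^-=[1.0688, -2.1339, 2.0280]  P^-=[1.3943 0.0167 0.0779; 0.0167 0.8522 -0.1506; 0.0779 -0.1506 0.8438]  S=[1.8302]  K=[0.7575; 0.1044; -0.0368]  nu=[1.7892]  x^+=[2.4241, -1.9470, 1.9622]  P^+=[0.3441 -0.1281 0.1289; -0.1281 0.8322 -0.1436; 0.1289 -0.1436 0.8413]
step 2: x^-=[2.9514, -1.9950, 1.4501]  P^-=[0.7548 -0.3591 0.1510; -0.3591 1.2346 -0.1654; 0.1510 -0.1654 0.7445]  S=[1.0462]  K=[0.6395; -0.1087; 0.0162]  nu=[-1.9593]  x^+=[1.6985, -1.7820, 1.4183]  P^+=[0.3270 -0.2864 0.1401; -0.2864 1.2222 -0.1636; 0.1401 -0.1636 0.7442]
step 3: x^-=[2.1717, -1.8360, 1.0133]  P^-=[0.8363 -0.6117 0.1321; -0.6117 1.6027 -0.1202; 0.1321 -0.1202 0.6667]  S=[1.0501]  K=[0.6739; -0.2918; 0.0164]  nu=[1.7207]  x^+=[3.3312, -2.3381, 1.0415]  P^+=[0.3594 -0.4052 0.1206; -0.4052 1.5133 -0.1152; 0.1206 -0.1152 0.6664]
step 4: x^-=[3.8424, -2.0960, 0.5370]  P^-=[0.9323 -0.7819 0.0783; -0.7819 1.8561 -0.0323; 0.0783 -0.0323 0.6183]  S=[1.1028]  K=[0.7078; -0.4019; -0.0128]  nu=[-5.8800]  x^+=[-0.3197, 0.2675, 0.6121]  P^+=[0.3798 -0.4681 0.0883; -0.4681 1.6780 -0.0380; 0.0883 -0.0380 0.6181]

x_post = [-0.3197, 0.2675, 0.6121]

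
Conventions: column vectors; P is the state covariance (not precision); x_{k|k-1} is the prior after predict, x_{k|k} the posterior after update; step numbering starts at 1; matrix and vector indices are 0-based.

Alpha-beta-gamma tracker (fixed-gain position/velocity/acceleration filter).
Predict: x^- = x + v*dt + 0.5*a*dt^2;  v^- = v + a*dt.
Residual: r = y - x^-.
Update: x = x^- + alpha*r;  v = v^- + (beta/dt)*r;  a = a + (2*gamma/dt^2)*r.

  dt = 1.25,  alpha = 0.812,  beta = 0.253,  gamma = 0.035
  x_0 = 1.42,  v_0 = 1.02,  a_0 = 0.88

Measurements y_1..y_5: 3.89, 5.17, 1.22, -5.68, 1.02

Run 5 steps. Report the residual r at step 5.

resid = 4.1365

step 1: x_pred=3.3825  r=0.5075  x^+=3.7946  v^+=2.2227  a^+=0.9027
step 2: x_pred=7.2782  r=-2.1082  x^+=5.5664  v^+=2.9244  a^+=0.8083
step 3: x_pred=9.8534  r=-8.6334  x^+=2.8431  v^+=2.1874  a^+=0.4215
step 4: x_pred=5.9066  r=-11.5866  x^+=-3.5017  v^+=0.3692  a^+=-0.0976
step 5: x_pred=-3.1165  r=4.1365  x^+=0.2423  v^+=1.0844  a^+=0.0877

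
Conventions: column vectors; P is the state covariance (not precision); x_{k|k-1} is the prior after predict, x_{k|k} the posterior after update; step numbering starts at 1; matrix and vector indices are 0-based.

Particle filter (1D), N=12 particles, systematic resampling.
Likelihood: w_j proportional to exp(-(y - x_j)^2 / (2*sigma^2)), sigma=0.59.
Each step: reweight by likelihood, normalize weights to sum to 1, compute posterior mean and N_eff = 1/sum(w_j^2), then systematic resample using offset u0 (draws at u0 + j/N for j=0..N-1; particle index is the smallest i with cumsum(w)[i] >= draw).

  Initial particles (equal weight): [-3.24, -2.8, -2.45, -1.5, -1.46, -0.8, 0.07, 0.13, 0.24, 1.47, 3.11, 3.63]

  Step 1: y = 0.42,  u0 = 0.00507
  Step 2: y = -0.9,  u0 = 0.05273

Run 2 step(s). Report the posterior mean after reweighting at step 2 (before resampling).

step 1: w=[0.0000, 0.0000, 0.0000, 0.0017, 0.0021, 0.0391, 0.2783, 0.2940, 0.3167, 0.0681, 0.0000, 0.0000]  mean=0.1970  Neff=3.6985  idx=[5, 6, 6, 6, 7, 7, 7, 7, 8, 8, 8, 8]
step 2: w=[0.3031, 0.0796, 0.0796, 0.0796, 0.0670, 0.0670, 0.0670, 0.0670, 0.0475, 0.0475, 0.0475, 0.0475]  mean=-0.1453  Neff=7.2538  idx=[0, 0, 0, 0, 2, 3, 4, 5, 6, 7, 9, 11]

post_mean = -0.1453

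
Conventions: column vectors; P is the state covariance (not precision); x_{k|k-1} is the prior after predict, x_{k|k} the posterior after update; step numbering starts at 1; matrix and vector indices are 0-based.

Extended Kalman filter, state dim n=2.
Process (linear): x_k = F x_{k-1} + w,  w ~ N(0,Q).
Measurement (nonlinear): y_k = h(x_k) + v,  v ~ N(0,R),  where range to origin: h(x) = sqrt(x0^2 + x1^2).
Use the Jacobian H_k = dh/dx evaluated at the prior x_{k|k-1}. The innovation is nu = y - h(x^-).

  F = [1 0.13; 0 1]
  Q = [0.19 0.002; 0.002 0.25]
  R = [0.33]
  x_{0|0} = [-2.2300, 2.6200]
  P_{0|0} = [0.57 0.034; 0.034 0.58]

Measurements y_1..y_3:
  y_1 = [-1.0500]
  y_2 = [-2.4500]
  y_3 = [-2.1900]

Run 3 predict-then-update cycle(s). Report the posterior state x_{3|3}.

x_post = [-0.5761, -1.6151]

step 1: x^-=[-1.8894, 2.6200]  P^-=[0.7786 0.1114; 0.1114 0.8300]  H_jac=[-0.5849 0.8111]  S=[1.0367]  K=[-0.3522; 0.5865]  nu=[-4.2802]  x^+=[-0.3821, 0.1096]  P^+=[0.6501 0.3255; 0.3255 0.4734]
step 2: x^-=[-0.3679, 0.1096]  P^-=[0.9327 0.3891; 0.3891 0.7234]  H_jac=[-0.9583 0.2856]  S=[1.0327]  K=[-0.7580; -0.1610]  nu=[-2.8339]  x^+=[1.7802, 0.5659]  P^+=[0.3394 0.2630; 0.2630 0.6966]
step 3: x^-=[1.8537, 0.5659]  P^-=[0.6096 0.3556; 0.3556 0.9466]  H_jac=[0.9564 0.2920]  S=[1.1669]  K=[0.5886; 0.5283]  nu=[-4.1282]  x^+=[-0.5761, -1.6151]  P^+=[0.2053 -0.0073; -0.0073 0.6209]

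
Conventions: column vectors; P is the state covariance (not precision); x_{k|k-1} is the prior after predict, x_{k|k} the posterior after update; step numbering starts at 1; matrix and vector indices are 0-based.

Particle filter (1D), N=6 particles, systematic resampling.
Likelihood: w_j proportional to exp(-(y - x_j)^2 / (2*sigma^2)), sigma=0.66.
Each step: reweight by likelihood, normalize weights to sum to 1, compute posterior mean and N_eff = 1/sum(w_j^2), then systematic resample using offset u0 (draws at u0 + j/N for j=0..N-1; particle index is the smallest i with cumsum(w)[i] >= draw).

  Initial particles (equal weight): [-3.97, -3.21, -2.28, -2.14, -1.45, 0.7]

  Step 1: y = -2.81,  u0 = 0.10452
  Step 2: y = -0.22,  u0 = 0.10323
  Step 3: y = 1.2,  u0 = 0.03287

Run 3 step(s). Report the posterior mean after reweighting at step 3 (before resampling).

post_mean = -2.1600

step 1: w=[0.0858, 0.3346, 0.2913, 0.2402, 0.0481, 0.0000]  mean=-2.6627  Neff=3.7854  idx=[1, 1, 2, 2, 3, 3]
step 2: w=[0.0008, 0.0008, 0.1724, 0.1724, 0.3268, 0.3268]  mean=-2.1900  Neff=3.6622  idx=[2, 3, 4, 4, 5, 5]
step 3: w=[0.0716, 0.0716, 0.2142, 0.2142, 0.2142, 0.2142]  mean=-2.1600  Neff=5.1604  idx=[0, 2, 3, 3, 4, 5]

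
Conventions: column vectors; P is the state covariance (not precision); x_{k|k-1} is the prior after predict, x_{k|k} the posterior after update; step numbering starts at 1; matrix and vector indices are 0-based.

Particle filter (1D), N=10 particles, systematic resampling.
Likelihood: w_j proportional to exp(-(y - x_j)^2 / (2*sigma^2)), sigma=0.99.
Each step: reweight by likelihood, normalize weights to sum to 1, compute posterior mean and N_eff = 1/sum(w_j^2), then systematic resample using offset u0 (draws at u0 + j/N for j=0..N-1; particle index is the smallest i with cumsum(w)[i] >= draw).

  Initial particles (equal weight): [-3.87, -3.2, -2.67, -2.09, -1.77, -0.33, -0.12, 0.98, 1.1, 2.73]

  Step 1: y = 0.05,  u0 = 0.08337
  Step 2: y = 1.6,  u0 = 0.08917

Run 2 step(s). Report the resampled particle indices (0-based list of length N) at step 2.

resampled_idx = [3, 5, 6, 6, 7, 7, 8, 8, 9, 9]

step 1: w=[0.0001, 0.0013, 0.0066, 0.0279, 0.0533, 0.2683, 0.2846, 0.1858, 0.1646, 0.0074]  mean=0.0855  Neff=4.5803  idx=[4, 5, 5, 6, 6, 6, 7, 7, 8, 8]
step 2: w=[0.0007, 0.0342, 0.0342, 0.0506, 0.0506, 0.0506, 0.1881, 0.1881, 0.2014, 0.2014]  mean=0.7698  Neff=6.1750  idx=[3, 5, 6, 6, 7, 7, 8, 8, 9, 9]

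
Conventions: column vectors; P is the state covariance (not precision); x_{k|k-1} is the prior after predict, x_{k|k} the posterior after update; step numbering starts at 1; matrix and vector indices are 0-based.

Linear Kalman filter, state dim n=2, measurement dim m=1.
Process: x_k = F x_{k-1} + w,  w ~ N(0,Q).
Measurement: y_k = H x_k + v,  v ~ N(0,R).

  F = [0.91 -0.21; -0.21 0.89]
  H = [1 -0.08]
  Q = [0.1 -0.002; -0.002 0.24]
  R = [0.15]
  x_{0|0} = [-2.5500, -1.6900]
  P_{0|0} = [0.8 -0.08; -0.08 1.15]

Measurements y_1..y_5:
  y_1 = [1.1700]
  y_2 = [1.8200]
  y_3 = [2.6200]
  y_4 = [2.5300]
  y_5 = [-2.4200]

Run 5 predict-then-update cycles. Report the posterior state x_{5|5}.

step 1: x^-=[-1.9656, -0.9686]  P^-=[0.8438 -0.4381; -0.4381 1.2161]  S=[1.0717]  K=[0.8201; -0.4996]  nu=[3.0581]  x^+=[0.5422, -2.4965]  P^+=[0.1231 0.0009; 0.0009 0.9486]
step 2: x^-=[1.0177, -2.3358]  P^-=[0.2434 -0.2020; -0.2020 0.9965]  S=[0.4321]  K=[0.6007; -0.6520]  nu=[0.6154]  x^+=[1.3874, -2.7370]  P^+=[0.0875 -0.0328; -0.0328 0.8128]
step 3: x^-=[1.8373, -2.7273]  P^-=[0.2208 -0.1986; -0.1986 0.8999]  S=[0.4084]  K=[0.5797; -0.6627]  nu=[0.5645]  x^+=[2.1645, -3.1014]  P^+=[0.0836 -0.0418; -0.0418 0.7206]
step 4: x^-=[2.6210, -3.2148]  P^-=[0.2170 -0.1883; -0.1883 0.8301]  S=[0.4024]  K=[0.5766; -0.6330]  nu=[-0.3482]  x^+=[2.4202, -2.9944]  P^+=[0.0832 -0.0414; -0.0414 0.6688]
step 5: x^-=[2.8312, -3.1733]  P^-=[0.2142 -0.1783; -0.1783 0.7889]  S=[0.3978]  K=[0.5744; -0.6069]  nu=[-5.5051]  x^+=[-0.3307, 0.1676]  P^+=[0.0830 -0.0396; -0.0396 0.6424]

x_post = [-0.3307, 0.1676]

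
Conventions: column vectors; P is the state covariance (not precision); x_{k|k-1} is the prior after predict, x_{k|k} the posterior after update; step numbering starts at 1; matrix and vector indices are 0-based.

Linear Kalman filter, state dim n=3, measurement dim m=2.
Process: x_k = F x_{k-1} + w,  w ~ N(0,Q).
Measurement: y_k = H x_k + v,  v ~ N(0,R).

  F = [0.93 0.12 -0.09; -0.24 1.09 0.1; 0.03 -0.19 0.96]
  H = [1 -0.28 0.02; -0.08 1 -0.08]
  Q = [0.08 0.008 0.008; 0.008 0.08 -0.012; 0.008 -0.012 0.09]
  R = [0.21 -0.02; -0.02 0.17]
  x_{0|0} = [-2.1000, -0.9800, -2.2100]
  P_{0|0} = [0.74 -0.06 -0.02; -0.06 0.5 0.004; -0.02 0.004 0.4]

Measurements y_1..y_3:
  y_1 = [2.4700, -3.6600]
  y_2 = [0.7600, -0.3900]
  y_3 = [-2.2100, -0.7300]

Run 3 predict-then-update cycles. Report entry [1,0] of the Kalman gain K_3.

step 1: x^-=[-1.8717, -0.7852, -1.9984]  P^-=[0.7203 -0.1571 -0.0242; -0.1571 0.7539 -0.0785; -0.0242 -0.0785 0.4754]  S=[1.0775 -0.4515; -0.4515 0.9689]  K=[0.7665 0.1375; -0.0112 0.7923; -0.0532 -0.1431]  nu=[4.1618, -3.1844]  x^+=[0.8804, -3.3548, -1.7641]  P^+=[0.1641 0.0201 -0.0140; 0.0201 0.1375 0.0124; -0.0140 0.0124 0.4594]
step 2: x^-=[0.5750, -4.0445, -1.0297]  P^-=[0.2342 0.0023 -0.0446; 0.0023 0.2503 0.0199; -0.0446 0.0199 0.5130]  S=[0.4607 -0.1028; -0.1028 0.4210]  K=[0.5269 0.0981; -0.0154 0.5866; -0.1014 -0.0665]  nu=[-0.9268, 3.6181]  x^+=[0.4416, -1.9078, -1.1762]  P^+=[0.1129 0.0134 -0.0218; 0.0134 0.1035 0.0296; -0.0218 0.0296 0.5077]
step 3: x^-=[0.2876, -2.3031, -0.7534]  P^-=[0.1892 -0.0001 -0.0529; -0.0001 0.2150 0.0509; -0.0529 0.0509 0.5496]  S=[0.4137 -0.0898; -0.0898 0.3809]  K=[0.4729 0.0827; -0.0242 0.5480; -0.1364 -0.0028]  nu=[-3.1274, 1.5358]  x^+=[-1.0644, -1.3856, -0.3310]  P^+=[0.1011 0.0105 -0.0273; 0.0105 0.0980 0.0434; -0.0273 0.0434 0.5419]

K[1,0] = -0.0242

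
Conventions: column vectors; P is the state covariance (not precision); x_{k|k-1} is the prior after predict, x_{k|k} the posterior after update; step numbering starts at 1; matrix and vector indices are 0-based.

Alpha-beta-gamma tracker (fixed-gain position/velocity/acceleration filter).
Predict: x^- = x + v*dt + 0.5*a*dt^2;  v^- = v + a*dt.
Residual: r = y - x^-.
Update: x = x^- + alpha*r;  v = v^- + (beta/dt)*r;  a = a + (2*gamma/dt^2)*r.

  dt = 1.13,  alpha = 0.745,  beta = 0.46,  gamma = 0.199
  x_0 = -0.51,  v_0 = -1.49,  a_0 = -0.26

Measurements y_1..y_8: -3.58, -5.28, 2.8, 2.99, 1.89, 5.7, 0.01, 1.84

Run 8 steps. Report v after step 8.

step 1: x_pred=-2.3597  r=-1.2203  x^+=-3.2688  v^+=-2.2806  a^+=-0.6404
step 2: x_pred=-6.2547  r=0.9747  x^+=-5.5285  v^+=-2.6074  a^+=-0.3366
step 3: x_pred=-8.6898  r=11.4898  x^+=-0.1299  v^+=1.6896  a^+=3.2447
step 4: x_pred=3.8509  r=-0.8609  x^+=3.2095  v^+=5.0056  a^+=2.9764
step 5: x_pred=10.7662  r=-8.8762  x^+=4.1534  v^+=4.7556  a^+=0.2097
step 6: x_pred=9.6612  r=-3.9612  x^+=6.7101  v^+=3.3801  a^+=-1.0249
step 7: x_pred=9.8753  r=-9.8653  x^+=2.5256  v^+=-1.7940  a^+=-4.0999
step 8: x_pred=-2.1191  r=3.9591  x^+=0.8304  v^+=-4.8152  a^+=-2.8658

v_post = -4.8152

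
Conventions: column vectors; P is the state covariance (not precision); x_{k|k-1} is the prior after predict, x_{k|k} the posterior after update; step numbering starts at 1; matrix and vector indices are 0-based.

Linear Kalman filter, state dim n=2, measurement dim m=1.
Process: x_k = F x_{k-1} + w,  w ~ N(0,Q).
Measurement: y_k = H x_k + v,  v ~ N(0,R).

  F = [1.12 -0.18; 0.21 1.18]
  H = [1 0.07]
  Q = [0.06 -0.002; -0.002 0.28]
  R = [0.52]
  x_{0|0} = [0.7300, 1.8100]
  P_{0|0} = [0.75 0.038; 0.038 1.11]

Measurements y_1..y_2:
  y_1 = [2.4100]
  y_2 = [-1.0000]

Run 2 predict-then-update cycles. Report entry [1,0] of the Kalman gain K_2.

step 1: x^-=[0.4918, 2.2891]  P^-=[1.0214 -0.0126; -0.0126 1.8775]  S=[1.5489]  K=[0.6589; 0.0767]  nu=[1.7580]  x^+=[1.6501, 2.4240]  P^+=[0.3490 -0.0909; -0.0909 1.8684]
step 2: x^-=[1.4118, 3.2068]  P^-=[0.5950 -0.4334; -0.4334 2.8518]  S=[1.0682]  K=[0.5285; -0.2189]  nu=[-2.6363]  x^+=[0.0184, 3.7838]  P^+=[0.2965 -0.3099; -0.3099 2.8007]

K[1,0] = -0.2189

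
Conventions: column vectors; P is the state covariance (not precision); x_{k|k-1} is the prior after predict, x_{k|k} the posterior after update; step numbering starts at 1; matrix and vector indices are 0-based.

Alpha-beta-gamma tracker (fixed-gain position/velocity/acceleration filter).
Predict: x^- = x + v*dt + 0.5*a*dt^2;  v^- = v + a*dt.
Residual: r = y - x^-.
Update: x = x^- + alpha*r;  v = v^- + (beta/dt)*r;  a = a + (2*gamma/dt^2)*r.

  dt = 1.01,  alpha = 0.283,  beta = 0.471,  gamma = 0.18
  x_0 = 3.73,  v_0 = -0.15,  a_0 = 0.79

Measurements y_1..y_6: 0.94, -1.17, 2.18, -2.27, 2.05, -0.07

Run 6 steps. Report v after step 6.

v_post = 3.9939

step 1: x_pred=3.9814  r=-3.0414  x^+=3.1207  v^+=-0.7704  a^+=-0.2833
step 2: x_pred=2.1981  r=-3.3681  x^+=1.2449  v^+=-2.6273  a^+=-1.4720
step 3: x_pred=-2.1594  r=4.3394  x^+=-0.9314  v^+=-2.0903  a^+=0.0595
step 4: x_pred=-3.0122  r=0.7422  x^+=-2.8022  v^+=-1.6841  a^+=0.3214
step 5: x_pred=-4.3392  r=6.3892  x^+=-2.5311  v^+=1.6200  a^+=2.5762
step 6: x_pred=0.4191  r=-0.4891  x^+=0.2807  v^+=3.9939  a^+=2.4036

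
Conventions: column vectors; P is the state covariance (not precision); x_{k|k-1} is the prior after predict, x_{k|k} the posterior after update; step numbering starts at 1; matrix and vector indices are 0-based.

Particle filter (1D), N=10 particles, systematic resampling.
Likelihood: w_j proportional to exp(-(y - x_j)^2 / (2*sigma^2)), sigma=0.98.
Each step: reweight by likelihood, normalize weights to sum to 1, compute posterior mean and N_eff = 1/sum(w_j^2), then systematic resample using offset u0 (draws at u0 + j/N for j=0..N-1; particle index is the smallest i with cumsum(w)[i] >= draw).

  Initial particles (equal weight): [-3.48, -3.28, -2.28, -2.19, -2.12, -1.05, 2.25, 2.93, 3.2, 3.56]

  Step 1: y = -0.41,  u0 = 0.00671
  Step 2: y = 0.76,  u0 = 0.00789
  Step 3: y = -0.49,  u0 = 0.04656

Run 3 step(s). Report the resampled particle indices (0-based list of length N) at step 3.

resampled_idx = [1, 2, 3, 3, 4, 5, 6, 7, 8, 9]

step 1: w=[0.0052, 0.0096, 0.1132, 0.1343, 0.1525, 0.5646, 0.0176, 0.0021, 0.0008, 0.0002]  mean=-1.4689  Neff=2.6784  idx=[1, 2, 3, 4, 4, 5, 5, 5, 5, 5]
step 2: w=[0.0002, 0.0085, 0.0113, 0.0140, 0.0140, 0.1904, 0.1904, 0.1904, 0.1904, 0.1904]  mean=-1.1037  Neff=5.4986  idx=[1, 5, 5, 6, 6, 7, 7, 8, 8, 9]
step 3: w=[0.0241, 0.1084, 0.1084, 0.1084, 0.1084, 0.1084, 0.1084, 0.1084, 0.1084, 0.1084]  mean=-1.0796  Neff=9.3981  idx=[1, 2, 3, 3, 4, 5, 6, 7, 8, 9]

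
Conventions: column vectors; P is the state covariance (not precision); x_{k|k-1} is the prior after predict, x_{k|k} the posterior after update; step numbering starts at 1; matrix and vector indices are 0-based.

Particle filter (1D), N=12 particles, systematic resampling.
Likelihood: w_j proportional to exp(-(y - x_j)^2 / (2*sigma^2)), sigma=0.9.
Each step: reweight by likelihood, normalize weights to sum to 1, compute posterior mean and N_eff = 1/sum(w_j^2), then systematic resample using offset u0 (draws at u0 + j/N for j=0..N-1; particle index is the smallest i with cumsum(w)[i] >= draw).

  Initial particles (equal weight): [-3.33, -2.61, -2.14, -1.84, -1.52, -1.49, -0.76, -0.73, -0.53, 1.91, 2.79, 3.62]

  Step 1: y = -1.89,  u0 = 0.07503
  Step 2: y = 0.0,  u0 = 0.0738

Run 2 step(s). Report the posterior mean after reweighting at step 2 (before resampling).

post_mean = -1.0021

step 1: w=[0.0463, 0.1210, 0.1604, 0.1664, 0.1532, 0.1510, 0.0758, 0.0726, 0.0532, 0.0000, 0.0000, 0.0000]  mean=-1.7162  Neff=7.6730  idx=[1, 1, 2, 2, 3, 3, 4, 5, 5, 6, 7, 8]
step 2: w=[0.0044, 0.0044, 0.0174, 0.0174, 0.0363, 0.0363, 0.0706, 0.0746, 0.0746, 0.2056, 0.2114, 0.2470]  mean=-1.0021  Neff=5.9749  idx=[4, 6, 7, 8, 9, 9, 10, 10, 10, 11, 11, 11]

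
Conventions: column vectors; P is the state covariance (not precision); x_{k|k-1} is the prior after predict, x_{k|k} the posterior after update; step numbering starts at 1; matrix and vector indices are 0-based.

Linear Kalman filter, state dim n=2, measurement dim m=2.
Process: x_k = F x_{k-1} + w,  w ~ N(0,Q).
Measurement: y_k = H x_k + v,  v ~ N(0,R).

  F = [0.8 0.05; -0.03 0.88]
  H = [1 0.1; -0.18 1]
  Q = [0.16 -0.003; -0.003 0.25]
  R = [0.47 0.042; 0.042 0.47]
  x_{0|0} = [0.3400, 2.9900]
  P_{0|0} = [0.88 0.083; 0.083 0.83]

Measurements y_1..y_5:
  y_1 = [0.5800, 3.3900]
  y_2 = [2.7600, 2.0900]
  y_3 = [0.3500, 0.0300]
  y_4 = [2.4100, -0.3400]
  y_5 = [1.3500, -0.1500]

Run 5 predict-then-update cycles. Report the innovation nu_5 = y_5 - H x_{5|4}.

step 1: x^-=[0.4215, 2.6210]  P^-=[0.7319 0.0707; 0.0707 0.8892]  S=[1.2249 0.0686; 0.0686 1.3574]  K=[0.6075 -0.0757; 0.0944 0.6409]  nu=[-0.1036, 0.8449]  x^+=[0.2946, 3.1527]  P^+=[0.2783 0.0401; 0.0401 0.3124]
step 2: x^-=[0.3933, 2.7655]  P^-=[0.3421 0.0322; 0.0322 0.4901]  S=[0.8235 0.0610; 0.0610 0.9595]  K=[0.4237 -0.0576; 0.0615 0.5008]  nu=[2.0901, -0.6047]  x^+=[1.3136, 2.5912]  P^+=[0.1941 0.0257; 0.0257 0.2426]
step 3: x^-=[1.1805, 2.2409]  P^-=[0.2869 0.0211; 0.0211 0.4367]  S=[0.7655 0.0547; 0.0547 0.9084]  K=[0.3816 -0.0567; 0.0507 0.4735]  nu=[-1.0546, -1.9984]  x^+=[0.8913, 1.2412]  P^+=[0.1749 0.0209; 0.0209 0.2284]
step 4: x^-=[0.7751, 1.0655]  P^-=[0.2742 0.0175; 0.0175 0.4259]  S=[0.7519 0.0525; 0.0525 0.8985]  K=[0.3709 -0.0571; 0.0473 0.4678]  nu=[1.5284, -1.2660]  x^+=[1.4142, 0.5456]  P^+=[0.1700 0.0194; 0.0194 0.2253]
step 5: x^-=[1.1587, 0.4377]  P^-=[0.2709 0.0164; 0.0164 0.4236]  S=[0.7484 0.0517; 0.0517 0.8965]  K=[0.3681 -0.0573; 0.0463 0.4666]  nu=[0.1475, -0.3792]  x^+=[1.2347, 0.2677]  P^+=[0.1687 0.0189; 0.0189 0.2246]

innov = [0.1475, -0.3792]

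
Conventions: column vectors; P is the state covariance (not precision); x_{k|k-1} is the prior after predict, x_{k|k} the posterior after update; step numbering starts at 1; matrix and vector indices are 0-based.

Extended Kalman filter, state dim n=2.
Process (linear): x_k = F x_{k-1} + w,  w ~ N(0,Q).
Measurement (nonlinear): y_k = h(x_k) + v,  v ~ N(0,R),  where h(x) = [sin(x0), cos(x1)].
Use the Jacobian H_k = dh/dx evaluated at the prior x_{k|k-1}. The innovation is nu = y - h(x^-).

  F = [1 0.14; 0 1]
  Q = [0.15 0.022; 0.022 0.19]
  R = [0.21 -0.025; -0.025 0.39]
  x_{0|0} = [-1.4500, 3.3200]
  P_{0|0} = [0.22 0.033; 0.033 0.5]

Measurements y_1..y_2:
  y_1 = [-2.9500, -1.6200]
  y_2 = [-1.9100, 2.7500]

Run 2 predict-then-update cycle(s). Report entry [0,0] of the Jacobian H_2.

step 1: x^-=[-0.9852, 3.3200]  P^-=[0.3890 0.1250; 0.1250 0.6900]  H_jac=[0.5527 0.0000; 0.0000 0.1775]  S=[0.3288 -0.0127; -0.0127 0.4117]  K=[0.6567 0.0742; 0.2219 0.3043]  nu=[-2.1166, -0.6359]  x^+=[-2.4225, 2.6569]  P^+=[0.2462 0.0705; 0.0705 0.6374]
step 2: x^-=[-2.0505, 2.6569]  P^-=[0.4284 0.1818; 0.1818 0.8274]  H_jac=[-0.4615 0.0000; 0.0000 -0.4659]  S=[0.3013 0.0141; 0.0141 0.5696]  K=[-0.6501 -0.1326; -0.2471 -0.6707]  nu=[-1.0229, 3.6348]  x^+=[-1.8675, 0.4718]  P^+=[0.2886 0.0761; 0.0761 0.5481]

H_jac[0,0] = -0.4615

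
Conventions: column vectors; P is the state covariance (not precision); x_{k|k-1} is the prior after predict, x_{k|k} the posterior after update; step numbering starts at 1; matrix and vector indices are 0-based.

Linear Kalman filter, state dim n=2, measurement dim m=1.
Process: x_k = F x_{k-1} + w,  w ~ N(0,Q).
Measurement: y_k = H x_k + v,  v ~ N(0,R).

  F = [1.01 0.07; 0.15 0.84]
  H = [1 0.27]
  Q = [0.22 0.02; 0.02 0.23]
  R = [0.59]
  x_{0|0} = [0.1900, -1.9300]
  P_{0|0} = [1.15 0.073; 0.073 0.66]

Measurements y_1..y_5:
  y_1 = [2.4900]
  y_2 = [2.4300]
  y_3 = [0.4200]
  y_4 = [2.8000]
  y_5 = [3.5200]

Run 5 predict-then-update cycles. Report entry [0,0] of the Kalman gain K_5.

K[0,0] = 0.4389

step 1: x^-=[0.0568, -1.5927]  P^-=[1.4067 0.2957; 0.2957 0.7400]  S=[2.2103]  K=[0.6725; 0.2242]  nu=[2.8632]  x^+=[1.9824, -0.9508]  P^+=[0.4069 -0.0375; -0.0375 0.6289]
step 2: x^-=[1.9357, -0.5013]  P^-=[0.6329 0.0864; 0.0864 0.6734]  S=[1.3186]  K=[0.4976; 0.2034]  nu=[0.6297]  x^+=[2.2490, -0.3732]  P^+=[0.3063 -0.0471; -0.0471 0.6189]
step 3: x^-=[2.2454, 0.0238]  P^-=[0.5289 0.0624; 0.0624 0.6617]  S=[1.2008]  K=[0.4545; 0.2007]  nu=[-1.8318]  x^+=[1.4129, -0.3438]  P^+=[0.2809 -0.0472; -0.0472 0.6133]
step 4: x^-=[1.4030, -0.0769]  P^-=[0.5028 0.0581; 0.0581 0.6572]  S=[1.1721]  K=[0.4424; 0.2010]  nu=[1.4178]  x^+=[2.0302, 0.2080]  P^+=[0.2735 -0.0461; -0.0461 0.6099]
step 5: x^-=[2.0650, 0.4793]  P^-=[0.4954 0.0577; 0.0577 0.6549]  S=[1.1643]  K=[0.4389; 0.2014]  nu=[1.3256]  x^+=[2.6468, 0.7462]  P^+=[0.2712 -0.0452; -0.0452 0.6076]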